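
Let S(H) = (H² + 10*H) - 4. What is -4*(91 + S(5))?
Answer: -648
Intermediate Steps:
S(H) = -4 + H² + 10*H
-4*(91 + S(5)) = -4*(91 + (-4 + 5² + 10*5)) = -4*(91 + (-4 + 25 + 50)) = -4*(91 + 71) = -4*162 = -648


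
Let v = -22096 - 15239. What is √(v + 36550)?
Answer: I*√785 ≈ 28.018*I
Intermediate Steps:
v = -37335
√(v + 36550) = √(-37335 + 36550) = √(-785) = I*√785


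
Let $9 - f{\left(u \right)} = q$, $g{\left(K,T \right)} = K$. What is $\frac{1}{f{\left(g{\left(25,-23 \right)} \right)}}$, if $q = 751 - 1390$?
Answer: $\frac{1}{648} \approx 0.0015432$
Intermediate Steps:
$q = -639$
$f{\left(u \right)} = 648$ ($f{\left(u \right)} = 9 - -639 = 9 + 639 = 648$)
$\frac{1}{f{\left(g{\left(25,-23 \right)} \right)}} = \frac{1}{648}$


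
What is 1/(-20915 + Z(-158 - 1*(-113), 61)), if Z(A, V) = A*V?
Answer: -1/23660 ≈ -4.2265e-5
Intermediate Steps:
1/(-20915 + Z(-158 - 1*(-113), 61)) = 1/(-20915 + (-158 - 1*(-113))*61) = 1/(-20915 + (-158 + 113)*61) = 1/(-20915 - 45*61) = 1/(-20915 - 2745) = 1/(-23660) = -1/23660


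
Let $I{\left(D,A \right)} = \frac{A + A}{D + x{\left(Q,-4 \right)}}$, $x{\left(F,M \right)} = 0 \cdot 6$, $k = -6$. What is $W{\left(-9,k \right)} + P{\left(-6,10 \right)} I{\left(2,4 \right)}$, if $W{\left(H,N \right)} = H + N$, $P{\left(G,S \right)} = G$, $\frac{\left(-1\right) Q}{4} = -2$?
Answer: $-39$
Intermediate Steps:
$Q = 8$ ($Q = \left(-4\right) \left(-2\right) = 8$)
$x{\left(F,M \right)} = 0$
$I{\left(D,A \right)} = \frac{2 A}{D}$ ($I{\left(D,A \right)} = \frac{A + A}{D + 0} = \frac{2 A}{D}$)
$W{\left(-9,k \right)} + P{\left(-6,10 \right)} I{\left(2,4 \right)} = \left(-9 - 6\right) - 6 \cdot 2 \cdot 4 \cdot \frac{1}{2} = -15 - 6 \cdot 2 \cdot 4 \cdot \frac{1}{2} = -15 - 24 = -39$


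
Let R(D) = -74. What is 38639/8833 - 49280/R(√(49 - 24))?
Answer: 219074763/326821 ≈ 670.32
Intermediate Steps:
38639/8833 - 49280/R(√(49 - 24)) = 38639/8833 - 49280/(-74) = 38639*(1/8833) - 49280*(-1/74) = 38639/8833 + 24640/37 = 219074763/326821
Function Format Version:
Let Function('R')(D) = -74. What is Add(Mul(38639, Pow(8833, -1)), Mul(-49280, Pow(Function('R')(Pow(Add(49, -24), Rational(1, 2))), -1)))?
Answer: Rational(219074763, 326821) ≈ 670.32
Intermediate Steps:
Add(Mul(38639, Pow(8833, -1)), Mul(-49280, Pow(Function('R')(Pow(Add(49, -24), Rational(1, 2))), -1))) = Add(Mul(38639, Pow(8833, -1)), Mul(-49280, Pow(-74, -1))) = Add(Mul(38639, Rational(1, 8833)), Mul(-49280, Rational(-1, 74))) = Add(Rational(38639, 8833), Rational(24640, 37)) = Rational(219074763, 326821)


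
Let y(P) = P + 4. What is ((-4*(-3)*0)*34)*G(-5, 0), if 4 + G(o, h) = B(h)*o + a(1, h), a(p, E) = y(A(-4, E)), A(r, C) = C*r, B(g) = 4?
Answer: 0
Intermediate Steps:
y(P) = 4 + P
a(p, E) = 4 - 4*E (a(p, E) = 4 + E*(-4) = 4 - 4*E)
G(o, h) = -4*h + 4*o (G(o, h) = -4 + (4*o + (4 - 4*h)) = -4 + (4 - 4*h + 4*o) = -4*h + 4*o)
((-4*(-3)*0)*34)*G(-5, 0) = ((-4*(-3)*0)*34)*(-4*0 + 4*(-5)) = ((12*0)*34)*(0 - 20) = (0*34)*(-20) = 0*(-20) = 0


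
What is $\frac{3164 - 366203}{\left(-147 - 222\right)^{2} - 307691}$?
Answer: $\frac{363039}{171530} \approx 2.1165$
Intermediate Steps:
$\frac{3164 - 366203}{\left(-147 - 222\right)^{2} - 307691} = - \frac{363039}{\left(-369\right)^{2} - 307691} = - \frac{363039}{136161 - 307691} = - \frac{363039}{-171530} = \left(-363039\right) \left(- \frac{1}{171530}\right) = \frac{363039}{171530}$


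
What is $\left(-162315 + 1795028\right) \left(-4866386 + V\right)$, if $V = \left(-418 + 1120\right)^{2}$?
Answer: $-7140804187966$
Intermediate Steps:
$V = 492804$ ($V = 702^{2} = 492804$)
$\left(-162315 + 1795028\right) \left(-4866386 + V\right) = \left(-162315 + 1795028\right) \left(-4866386 + 492804\right) = 1632713 \left(-4373582\right) = -7140804187966$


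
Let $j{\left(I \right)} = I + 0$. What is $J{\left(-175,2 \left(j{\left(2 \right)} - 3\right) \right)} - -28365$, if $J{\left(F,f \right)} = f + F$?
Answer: $28188$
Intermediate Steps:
$j{\left(I \right)} = I$
$J{\left(F,f \right)} = F + f$
$J{\left(-175,2 \left(j{\left(2 \right)} - 3\right) \right)} - -28365 = \left(-175 + 2 \left(2 - 3\right)\right) - -28365 = \left(-175 + 2 \left(-1\right)\right) + 28365 = \left(-175 - 2\right) + 28365 = -177 + 28365 = 28188$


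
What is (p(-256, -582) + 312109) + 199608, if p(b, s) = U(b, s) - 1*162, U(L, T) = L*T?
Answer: 660547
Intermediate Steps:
p(b, s) = -162 + b*s (p(b, s) = b*s - 1*162 = b*s - 162 = -162 + b*s)
(p(-256, -582) + 312109) + 199608 = ((-162 - 256*(-582)) + 312109) + 199608 = ((-162 + 148992) + 312109) + 199608 = (148830 + 312109) + 199608 = 460939 + 199608 = 660547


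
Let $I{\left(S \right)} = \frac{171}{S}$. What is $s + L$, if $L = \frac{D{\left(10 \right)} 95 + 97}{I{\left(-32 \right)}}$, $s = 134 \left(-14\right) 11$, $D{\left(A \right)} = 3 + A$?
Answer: $- \frac{396820}{19} \approx -20885.0$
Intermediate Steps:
$s = -20636$ ($s = \left(-1876\right) 11 = -20636$)
$L = - \frac{4736}{19}$ ($L = \frac{\left(3 + 10\right) 95 + 97}{171 \frac{1}{-32}} = \frac{13 \cdot 95 + 97}{171 \left(- \frac{1}{32}\right)} = \frac{1235 + 97}{- \frac{171}{32}} = 1332 \left(- \frac{32}{171}\right) = - \frac{4736}{19} \approx -249.26$)
$s + L = -20636 - \frac{4736}{19} = - \frac{396820}{19}$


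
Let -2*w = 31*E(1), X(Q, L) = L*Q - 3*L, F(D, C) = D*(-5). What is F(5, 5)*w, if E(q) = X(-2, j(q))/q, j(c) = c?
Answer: -3875/2 ≈ -1937.5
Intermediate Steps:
F(D, C) = -5*D
X(Q, L) = -3*L + L*Q
E(q) = -5 (E(q) = (q*(-3 - 2))/q = (q*(-5))/q = (-5*q)/q = -5)
w = 155/2 (w = -31*(-5)/2 = -½*(-155) = 155/2 ≈ 77.500)
F(5, 5)*w = -5*5*(155/2) = -25*155/2 = -3875/2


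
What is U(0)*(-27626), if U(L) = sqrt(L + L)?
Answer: 0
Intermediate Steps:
U(L) = sqrt(2)*sqrt(L) (U(L) = sqrt(2*L) = sqrt(2)*sqrt(L))
U(0)*(-27626) = (sqrt(2)*sqrt(0))*(-27626) = (sqrt(2)*0)*(-27626) = 0*(-27626) = 0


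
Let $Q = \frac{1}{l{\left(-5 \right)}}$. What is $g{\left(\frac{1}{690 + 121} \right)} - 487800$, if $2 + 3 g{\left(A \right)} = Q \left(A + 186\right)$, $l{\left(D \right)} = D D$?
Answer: $- \frac{29670324703}{60825} \approx -4.878 \cdot 10^{5}$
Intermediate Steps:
$l{\left(D \right)} = D^{2}$
$Q = \frac{1}{25}$ ($Q = \frac{1}{\left(-5\right)^{2}} = \frac{1}{25} \approx 0.04$)
$g{\left(A \right)} = \frac{136}{75} + \frac{A}{75}$ ($g{\left(A \right)} = - \frac{2}{3} + \frac{\frac{1}{25} \left(A + 186\right)}{3} = - \frac{2}{3} + \frac{\frac{1}{25} \left(186 + A\right)}{3} = - \frac{2}{3} + \frac{\frac{186}{25} + \frac{A}{25}}{3} = - \frac{2}{3} + \left(\frac{62}{25} + \frac{A}{75}\right) = \frac{136}{75} + \frac{A}{75}$)
$g{\left(\frac{1}{690 + 121} \right)} - 487800 = \left(\frac{136}{75} + \frac{1}{75 \left(690 + 121\right)}\right) - 487800 = \left(\frac{136}{75} + \frac{1}{75 \cdot 811}\right) - 487800 = \left(\frac{136}{75} + \frac{1}{75} \cdot \frac{1}{811}\right) - 487800 = \left(\frac{136}{75} + \frac{1}{60825}\right) - 487800 = \frac{110297}{60825} - 487800 = - \frac{29670324703}{60825}$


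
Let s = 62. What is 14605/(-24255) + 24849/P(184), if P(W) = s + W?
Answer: 39941311/397782 ≈ 100.41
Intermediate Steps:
P(W) = 62 + W
14605/(-24255) + 24849/P(184) = 14605/(-24255) + 24849/(62 + 184) = 14605*(-1/24255) + 24849/246 = -2921/4851 + 24849*(1/246) = -2921/4851 + 8283/82 = 39941311/397782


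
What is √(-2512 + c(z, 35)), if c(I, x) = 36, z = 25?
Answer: 2*I*√619 ≈ 49.759*I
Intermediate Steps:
√(-2512 + c(z, 35)) = √(-2512 + 36) = √(-2476) = 2*I*√619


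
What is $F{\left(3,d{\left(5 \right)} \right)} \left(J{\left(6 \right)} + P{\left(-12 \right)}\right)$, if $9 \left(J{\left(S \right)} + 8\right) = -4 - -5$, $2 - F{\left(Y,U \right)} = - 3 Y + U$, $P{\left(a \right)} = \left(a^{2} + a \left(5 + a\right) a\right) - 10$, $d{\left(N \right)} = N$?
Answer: $- \frac{15874}{3} \approx -5291.3$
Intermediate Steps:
$P{\left(a \right)} = -10 + a^{2} + a^{2} \left(5 + a\right)$ ($P{\left(a \right)} = \left(a^{2} + a^{2} \left(5 + a\right)\right) - 10 = -10 + a^{2} + a^{2} \left(5 + a\right)$)
$F{\left(Y,U \right)} = 2 - U + 3 Y$ ($F{\left(Y,U \right)} = 2 - \left(- 3 Y + U\right) = 2 - \left(U - 3 Y\right) = 2 - U + 3 Y$)
$J{\left(S \right)} = - \frac{71}{9}$ ($J{\left(S \right)} = -8 + \frac{-4 - -5}{9} = -8 + \frac{-4 + 5}{9} = -8 + \frac{1}{9} \cdot 1 = -8 + \frac{1}{9} = - \frac{71}{9}$)
$F{\left(3,d{\left(5 \right)} \right)} \left(J{\left(6 \right)} + P{\left(-12 \right)}\right) = \left(2 - 5 + 3 \cdot 3\right) \left(- \frac{71}{9} + \left(-10 + \left(-12\right)^{3} + 6 \left(-12\right)^{2}\right)\right) = \left(2 - 5 + 9\right) \left(- \frac{71}{9} - 874\right) = 6 \left(- \frac{71}{9} - 874\right) = 6 \left(- \frac{7937}{9}\right) = - \frac{15874}{3}$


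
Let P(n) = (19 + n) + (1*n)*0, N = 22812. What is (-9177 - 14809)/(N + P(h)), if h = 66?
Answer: -23986/22897 ≈ -1.0476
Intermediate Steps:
P(n) = 19 + n (P(n) = (19 + n) + n*0 = (19 + n) + 0 = 19 + n)
(-9177 - 14809)/(N + P(h)) = (-9177 - 14809)/(22812 + (19 + 66)) = -23986/(22812 + 85) = -23986/22897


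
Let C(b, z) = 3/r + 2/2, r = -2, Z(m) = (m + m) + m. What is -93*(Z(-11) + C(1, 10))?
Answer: 6231/2 ≈ 3115.5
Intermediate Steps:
Z(m) = 3*m (Z(m) = 2*m + m = 3*m)
C(b, z) = -½ (C(b, z) = 3/(-2) + 2/2 = 3*(-½) + 2*(½) = -3/2 + 1 = -½)
-93*(Z(-11) + C(1, 10)) = -93*(3*(-11) - ½) = -93*(-33 - ½) = -93*(-67/2) = 6231/2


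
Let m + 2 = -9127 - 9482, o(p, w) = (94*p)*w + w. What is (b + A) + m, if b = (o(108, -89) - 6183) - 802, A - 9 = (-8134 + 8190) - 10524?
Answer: -939672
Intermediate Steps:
o(p, w) = w + 94*p*w (o(p, w) = 94*p*w + w = w + 94*p*w)
m = -18611 (m = -2 + (-9127 - 9482) = -2 - 18609 = -18611)
A = -10459 (A = 9 + ((-8134 + 8190) - 10524) = 9 + (56 - 10524) = 9 - 10468 = -10459)
b = -910602 (b = (-89*(1 + 94*108) - 6183) - 802 = (-89*(1 + 10152) - 6183) - 802 = (-89*10153 - 6183) - 802 = (-903617 - 6183) - 802 = -909800 - 802 = -910602)
(b + A) + m = (-910602 - 10459) - 18611 = -921061 - 18611 = -939672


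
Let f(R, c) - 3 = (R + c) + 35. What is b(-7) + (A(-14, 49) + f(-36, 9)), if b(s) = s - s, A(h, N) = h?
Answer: -3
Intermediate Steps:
b(s) = 0
f(R, c) = 38 + R + c (f(R, c) = 3 + ((R + c) + 35) = 3 + (35 + R + c) = 38 + R + c)
b(-7) + (A(-14, 49) + f(-36, 9)) = 0 + (-14 + (38 - 36 + 9)) = 0 + (-14 + 11) = 0 - 3 = -3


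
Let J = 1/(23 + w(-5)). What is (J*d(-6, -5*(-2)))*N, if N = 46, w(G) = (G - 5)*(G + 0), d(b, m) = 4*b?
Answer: -1104/73 ≈ -15.123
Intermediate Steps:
w(G) = G*(-5 + G) (w(G) = (-5 + G)*G = G*(-5 + G))
J = 1/73 (J = 1/(23 - 5*(-5 - 5)) = 1/(23 - 5*(-10)) = 1/(23 + 50) = 1/73 ≈ 0.013699)
(J*d(-6, -5*(-2)))*N = ((4*(-6))/73)*46 = ((1/73)*(-24))*46 = -24/73*46 = -1104/73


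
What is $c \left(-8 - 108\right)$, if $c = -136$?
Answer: $15776$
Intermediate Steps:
$c \left(-8 - 108\right) = - 136 \left(-8 - 108\right) = \left(-136\right) \left(-116\right) = 15776$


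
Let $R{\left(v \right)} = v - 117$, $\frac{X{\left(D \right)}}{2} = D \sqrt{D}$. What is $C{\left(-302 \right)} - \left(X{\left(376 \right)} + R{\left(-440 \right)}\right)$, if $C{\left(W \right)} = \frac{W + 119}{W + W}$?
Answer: $\frac{336611}{604} - 1504 \sqrt{94} \approx -14025.0$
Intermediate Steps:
$X{\left(D \right)} = 2 D^{\frac{3}{2}}$ ($X{\left(D \right)} = 2 D \sqrt{D} = 2 D^{\frac{3}{2}}$)
$C{\left(W \right)} = \frac{119 + W}{2 W}$
$R{\left(v \right)} = -117 + v$
$C{\left(-302 \right)} - \left(X{\left(376 \right)} + R{\left(-440 \right)}\right) = \frac{119 - 302}{2 \left(-302\right)} - \left(2 \cdot 376^{\frac{3}{2}} - 557\right) = \frac{1}{2} \left(- \frac{1}{302}\right) \left(-183\right) - \left(2 \cdot 752 \sqrt{94} - 557\right) = \frac{183}{604} - \left(1504 \sqrt{94} - 557\right) = \frac{183}{604} - \left(-557 + 1504 \sqrt{94}\right) = \frac{183}{604} + \left(557 - 1504 \sqrt{94}\right) = \frac{336611}{604} - 1504 \sqrt{94}$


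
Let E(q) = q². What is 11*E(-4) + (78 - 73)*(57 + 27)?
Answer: 596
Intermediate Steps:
11*E(-4) + (78 - 73)*(57 + 27) = 11*(-4)² + (78 - 73)*(57 + 27) = 11*16 + 5*84 = 176 + 420 = 596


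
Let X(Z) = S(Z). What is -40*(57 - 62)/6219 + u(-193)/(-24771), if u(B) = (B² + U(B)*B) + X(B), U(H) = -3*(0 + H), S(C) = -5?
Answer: 156096119/51350283 ≈ 3.0398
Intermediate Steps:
U(H) = -3*H
X(Z) = -5
u(B) = -5 - 2*B² (u(B) = (B² + (-3*B)*B) - 5 = (B² - 3*B²) - 5 = -2*B² - 5 = -5 - 2*B²)
-40*(57 - 62)/6219 + u(-193)/(-24771) = -40*(57 - 62)/6219 + (-5 - 2*(-193)²)/(-24771) = -40*(-5)*(1/6219) + (-5 - 2*37249)*(-1/24771) = 200*(1/6219) + (-5 - 74498)*(-1/24771) = 200/6219 - 74503*(-1/24771) = 200/6219 + 74503/24771 = 156096119/51350283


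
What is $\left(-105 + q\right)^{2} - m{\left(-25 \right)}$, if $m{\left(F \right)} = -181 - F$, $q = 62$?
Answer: $2005$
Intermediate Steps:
$\left(-105 + q\right)^{2} - m{\left(-25 \right)} = \left(-105 + 62\right)^{2} - \left(-181 - -25\right) = \left(-43\right)^{2} - \left(-181 + 25\right) = 1849 - -156 = 1849 + 156 = 2005$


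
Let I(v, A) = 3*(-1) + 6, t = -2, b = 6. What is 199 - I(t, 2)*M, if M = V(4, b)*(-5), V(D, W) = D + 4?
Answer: 319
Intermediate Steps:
V(D, W) = 4 + D
I(v, A) = 3 (I(v, A) = -3 + 6 = 3)
M = -40 (M = (4 + 4)*(-5) = 8*(-5) = -40)
199 - I(t, 2)*M = 199 - 3*(-40) = 199 - 1*(-120) = 199 + 120 = 319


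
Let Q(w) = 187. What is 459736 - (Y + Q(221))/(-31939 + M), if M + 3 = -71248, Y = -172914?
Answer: 47439985113/103190 ≈ 4.5973e+5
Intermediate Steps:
M = -71251 (M = -3 - 71248 = -71251)
459736 - (Y + Q(221))/(-31939 + M) = 459736 - (-172914 + 187)/(-31939 - 71251) = 459736 - (-172727)/(-103190) = 459736 - (-172727)*(-1)/103190 = 459736 - 1*172727/103190 = 459736 - 172727/103190 = 47439985113/103190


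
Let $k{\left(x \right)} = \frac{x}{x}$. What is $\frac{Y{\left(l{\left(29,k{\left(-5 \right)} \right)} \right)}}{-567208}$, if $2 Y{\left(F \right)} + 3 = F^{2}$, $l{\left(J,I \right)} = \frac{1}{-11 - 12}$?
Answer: $\frac{793}{300053032} \approx 2.6429 \cdot 10^{-6}$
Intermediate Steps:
$k{\left(x \right)} = 1$
$l{\left(J,I \right)} = - \frac{1}{23}$ ($l{\left(J,I \right)} = \frac{1}{-23} = - \frac{1}{23}$)
$Y{\left(F \right)} = - \frac{3}{2} + \frac{F^{2}}{2}$
$\frac{Y{\left(l{\left(29,k{\left(-5 \right)} \right)} \right)}}{-567208} = \frac{- \frac{3}{2} + \frac{\left(- \frac{1}{23}\right)^{2}}{2}}{-567208} = \left(- \frac{3}{2} + \frac{1}{2} \cdot \frac{1}{529}\right) \left(- \frac{1}{567208}\right) = \left(- \frac{3}{2} + \frac{1}{1058}\right) \left(- \frac{1}{567208}\right) = \left(- \frac{793}{529}\right) \left(- \frac{1}{567208}\right) = \frac{793}{300053032}$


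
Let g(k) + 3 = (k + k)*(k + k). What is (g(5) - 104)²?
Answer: 49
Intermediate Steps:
g(k) = -3 + 4*k² (g(k) = -3 + (k + k)*(k + k) = -3 + (2*k)*(2*k) = -3 + 4*k²)
(g(5) - 104)² = ((-3 + 4*5²) - 104)² = ((-3 + 4*25) - 104)² = ((-3 + 100) - 104)² = (97 - 104)² = (-7)² = 49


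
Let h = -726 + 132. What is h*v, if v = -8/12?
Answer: 396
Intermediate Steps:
h = -594
v = -⅔ (v = -8*1/12 = -⅔ ≈ -0.66667)
h*v = -594*(-⅔) = 396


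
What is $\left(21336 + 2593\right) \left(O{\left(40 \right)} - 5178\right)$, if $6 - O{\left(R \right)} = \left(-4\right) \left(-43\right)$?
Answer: $-127876576$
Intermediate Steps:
$O{\left(R \right)} = -166$ ($O{\left(R \right)} = 6 - \left(-4\right) \left(-43\right) = 6 - 172 = -166$)
$\left(21336 + 2593\right) \left(O{\left(40 \right)} - 5178\right) = \left(21336 + 2593\right) \left(-166 - 5178\right) = 23929 \left(-5344\right) = -127876576$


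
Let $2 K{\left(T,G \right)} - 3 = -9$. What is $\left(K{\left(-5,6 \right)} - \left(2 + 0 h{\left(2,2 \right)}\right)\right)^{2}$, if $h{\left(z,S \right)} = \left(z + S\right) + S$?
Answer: $25$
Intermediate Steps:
$h{\left(z,S \right)} = z + 2 S$ ($h{\left(z,S \right)} = \left(S + z\right) + S = z + 2 S$)
$K{\left(T,G \right)} = -3$ ($K{\left(T,G \right)} = \frac{3}{2} + \frac{1}{2} \left(-9\right) = \frac{3}{2} - \frac{9}{2} = -3$)
$\left(K{\left(-5,6 \right)} - \left(2 + 0 h{\left(2,2 \right)}\right)\right)^{2} = \left(-3 - \left(2 + 0 \left(2 + 2 \cdot 2\right)\right)\right)^{2} = \left(-3 - \left(2 + 0 \left(2 + 4\right)\right)\right)^{2} = \left(-3 + \left(-2 + 0 \cdot 6\right)\right)^{2} = \left(-3 + \left(-2 + 0\right)\right)^{2} = \left(-3 - 2\right)^{2} = \left(-5\right)^{2} = 25$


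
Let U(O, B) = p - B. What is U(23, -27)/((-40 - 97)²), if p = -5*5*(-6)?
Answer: 177/18769 ≈ 0.0094304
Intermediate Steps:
p = 150 (p = -25*(-6) = 150)
U(O, B) = 150 - B
U(23, -27)/((-40 - 97)²) = (150 - 1*(-27))/((-40 - 97)²) = (150 + 27)/((-137)²) = 177/18769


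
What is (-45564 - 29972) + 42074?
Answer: -33462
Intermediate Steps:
(-45564 - 29972) + 42074 = -75536 + 42074 = -33462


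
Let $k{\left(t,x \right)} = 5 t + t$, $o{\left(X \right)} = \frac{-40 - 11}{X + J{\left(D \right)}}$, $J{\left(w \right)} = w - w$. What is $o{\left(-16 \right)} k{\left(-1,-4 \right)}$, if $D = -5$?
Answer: $- \frac{153}{8} \approx -19.125$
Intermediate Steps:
$J{\left(w \right)} = 0$
$o{\left(X \right)} = - \frac{51}{X}$ ($o{\left(X \right)} = \frac{-40 - 11}{X + 0} = - \frac{51}{X}$)
$k{\left(t,x \right)} = 6 t$
$o{\left(-16 \right)} k{\left(-1,-4 \right)} = - \frac{51}{-16} \cdot 6 \left(-1\right) = \left(-51\right) \left(- \frac{1}{16}\right) \left(-6\right) = \frac{51}{16} \left(-6\right) = - \frac{153}{8}$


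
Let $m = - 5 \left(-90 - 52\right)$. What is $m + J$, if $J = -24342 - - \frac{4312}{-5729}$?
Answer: $- \frac{135392040}{5729} \approx -23633.0$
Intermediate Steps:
$J = - \frac{139459630}{5729}$ ($J = -24342 - \left(-4312\right) \left(- \frac{1}{5729}\right) = -24342 - \frac{4312}{5729} = - \frac{139459630}{5729} \approx -24343.0$)
$m = 710$ ($m = \left(-5\right) \left(-142\right) = 710$)
$m + J = 710 - \frac{139459630}{5729} = - \frac{135392040}{5729}$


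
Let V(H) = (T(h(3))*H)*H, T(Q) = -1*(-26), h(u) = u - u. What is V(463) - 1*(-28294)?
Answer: 5601888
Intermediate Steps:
h(u) = 0
T(Q) = 26
V(H) = 26*H² (V(H) = (26*H)*H = 26*H²)
V(463) - 1*(-28294) = 26*463² - 1*(-28294) = 26*214369 + 28294 = 5573594 + 28294 = 5601888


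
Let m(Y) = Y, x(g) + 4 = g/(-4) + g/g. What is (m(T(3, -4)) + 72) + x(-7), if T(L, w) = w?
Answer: 267/4 ≈ 66.750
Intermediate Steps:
x(g) = -3 - g/4 (x(g) = -4 + (g/(-4) + g/g) = -4 + (g*(-1/4) + 1) = -4 + (-g/4 + 1) = -4 + (1 - g/4) = -3 - g/4)
(m(T(3, -4)) + 72) + x(-7) = (-4 + 72) + (-3 - 1/4*(-7)) = 68 + (-3 + 7/4) = 68 - 5/4 = 267/4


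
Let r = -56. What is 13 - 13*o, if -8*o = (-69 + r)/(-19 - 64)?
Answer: 10257/664 ≈ 15.447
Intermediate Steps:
o = -125/664 (o = -(-69 - 56)/(8*(-19 - 64)) = -(-125)/(8*(-83)) = -(-125)*(-1)/(8*83) = -⅛*125/83 = -125/664 ≈ -0.18825)
13 - 13*o = 13 - 13*(-125/664) = 13 + 1625/664 = 10257/664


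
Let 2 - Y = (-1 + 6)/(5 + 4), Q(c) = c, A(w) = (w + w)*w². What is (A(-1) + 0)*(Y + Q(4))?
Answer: -98/9 ≈ -10.889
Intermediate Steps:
A(w) = 2*w³ (A(w) = (2*w)*w² = 2*w³)
Y = 13/9 (Y = 2 - (-1 + 6)/(5 + 4) = 2 - 5/9 = 13/9 ≈ 1.4444)
(A(-1) + 0)*(Y + Q(4)) = (2*(-1)³ + 0)*(13/9 + 4) = (2*(-1) + 0)*(49/9) = (-2 + 0)*(49/9) = -2*49/9 = -98/9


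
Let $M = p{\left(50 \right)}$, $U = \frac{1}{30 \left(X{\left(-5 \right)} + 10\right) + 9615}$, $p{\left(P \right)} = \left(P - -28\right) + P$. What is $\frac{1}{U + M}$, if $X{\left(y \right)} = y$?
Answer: $\frac{9765}{1249921} \approx 0.0078125$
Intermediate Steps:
$p{\left(P \right)} = 28 + 2 P$ ($p{\left(P \right)} = \left(P + 28\right) + P = \left(28 + P\right) + P = 28 + 2 P$)
$U = \frac{1}{9765}$ ($U = \frac{1}{30 \left(-5 + 10\right) + 9615} = \frac{1}{30 \cdot 5 + 9615} = \frac{1}{150 + 9615} = \frac{1}{9765} \approx 0.00010241$)
$M = 128$ ($M = 28 + 2 \cdot 50 = 28 + 100 = 128$)
$\frac{1}{U + M} = \frac{1}{\frac{1}{9765} + 128} = \frac{1}{\frac{1249921}{9765}} = \frac{9765}{1249921}$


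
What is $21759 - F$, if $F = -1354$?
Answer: $23113$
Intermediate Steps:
$21759 - F = 21759 - -1354 = 21759 + 1354 = 23113$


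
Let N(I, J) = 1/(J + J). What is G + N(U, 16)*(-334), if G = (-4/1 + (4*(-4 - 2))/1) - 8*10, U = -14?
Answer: -1895/16 ≈ -118.44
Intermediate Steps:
N(I, J) = 1/(2*J)
G = -108 (G = (-4*1 + (4*(-6))*1) - 80 = (-4 - 24*1) - 80 = (-4 - 24) - 80 = -28 - 80 = -108)
G + N(U, 16)*(-334) = -108 + ((1/2)/16)*(-334) = -108 + ((1/2)*(1/16))*(-334) = -108 + (1/32)*(-334) = -108 - 167/16 = -1895/16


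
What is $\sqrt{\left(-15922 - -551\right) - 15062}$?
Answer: $i \sqrt{30433} \approx 174.45 i$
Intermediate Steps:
$\sqrt{\left(-15922 - -551\right) - 15062} = \sqrt{\left(-15922 + 551\right) - 15062} = \sqrt{-15371 - 15062} = \sqrt{-30433} = i \sqrt{30433}$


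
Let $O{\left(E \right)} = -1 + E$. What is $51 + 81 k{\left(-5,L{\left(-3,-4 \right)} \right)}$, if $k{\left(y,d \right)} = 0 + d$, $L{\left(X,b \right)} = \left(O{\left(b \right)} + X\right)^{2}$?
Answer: $5235$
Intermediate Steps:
$L{\left(X,b \right)} = \left(-1 + X + b\right)^{2}$ ($L{\left(X,b \right)} = \left(\left(-1 + b\right) + X\right)^{2} = \left(-1 + X + b\right)^{2}$)
$k{\left(y,d \right)} = d$
$51 + 81 k{\left(-5,L{\left(-3,-4 \right)} \right)} = 51 + 81 \left(-1 - 3 - 4\right)^{2} = 51 + 81 \left(-8\right)^{2} = 51 + 81 \cdot 64 = 51 + 5184 = 5235$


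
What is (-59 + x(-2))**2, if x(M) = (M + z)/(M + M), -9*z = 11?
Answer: 4389025/1296 ≈ 3386.6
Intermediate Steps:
z = -11/9 (z = -1/9*11 = -11/9 ≈ -1.2222)
x(M) = (-11/9 + M)/(2*M) (x(M) = (M - 11/9)/(M + M) = (-11/9 + M)/((2*M)) = (-11/9 + M)*(1/(2*M)) = (-11/9 + M)/(2*M))
(-59 + x(-2))**2 = (-59 + (1/18)*(-11 + 9*(-2))/(-2))**2 = (-59 + (1/18)*(-1/2)*(-11 - 18))**2 = (-59 + (1/18)*(-1/2)*(-29))**2 = (-59 + 29/36)**2 = (-2095/36)**2 = 4389025/1296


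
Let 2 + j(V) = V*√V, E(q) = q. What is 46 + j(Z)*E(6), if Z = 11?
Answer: 34 + 66*√11 ≈ 252.90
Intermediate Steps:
j(V) = -2 + V^(3/2) (j(V) = -2 + V*√V = -2 + V^(3/2))
46 + j(Z)*E(6) = 46 + (-2 + 11^(3/2))*6 = 46 + (-2 + 11*√11)*6 = 46 + (-12 + 66*√11) = 34 + 66*√11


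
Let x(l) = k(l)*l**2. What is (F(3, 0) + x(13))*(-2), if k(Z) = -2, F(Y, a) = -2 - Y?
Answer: 686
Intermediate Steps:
x(l) = -2*l**2
(F(3, 0) + x(13))*(-2) = ((-2 - 1*3) - 2*13**2)*(-2) = ((-2 - 3) - 2*169)*(-2) = (-5 - 338)*(-2) = -343*(-2) = 686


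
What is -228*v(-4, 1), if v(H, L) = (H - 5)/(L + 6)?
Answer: 2052/7 ≈ 293.14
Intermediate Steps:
v(H, L) = (-5 + H)/(6 + L)
-228*v(-4, 1) = -228*(-5 - 4)/(6 + 1) = -228*(-9)/7 = -228*(-9/7) = 2052/7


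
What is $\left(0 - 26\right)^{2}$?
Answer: $676$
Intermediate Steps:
$\left(0 - 26\right)^{2} = \left(-26\right)^{2} = 676$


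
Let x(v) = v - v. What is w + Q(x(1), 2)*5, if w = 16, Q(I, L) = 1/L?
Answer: 37/2 ≈ 18.500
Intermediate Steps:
x(v) = 0
w + Q(x(1), 2)*5 = 16 + 5/2 = 37/2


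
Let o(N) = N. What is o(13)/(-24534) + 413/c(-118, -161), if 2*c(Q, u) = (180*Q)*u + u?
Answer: -3455449/11984785398 ≈ -0.00028832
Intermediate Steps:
c(Q, u) = u/2 + 90*Q*u (c(Q, u) = ((180*Q)*u + u)/2 = (180*Q*u + u)/2 = (u + 180*Q*u)/2 = u/2 + 90*Q*u)
o(13)/(-24534) + 413/c(-118, -161) = 13/(-24534) + 413/(((½)*(-161)*(1 + 180*(-118)))) = 13*(-1/24534) + 413/(((½)*(-161)*(1 - 21240))) = -13/24534 + 413/(((½)*(-161)*(-21239))) = -13/24534 + 413/(3419479/2) = -13/24534 + 413*(2/3419479) = -13/24534 + 118/488497 = -3455449/11984785398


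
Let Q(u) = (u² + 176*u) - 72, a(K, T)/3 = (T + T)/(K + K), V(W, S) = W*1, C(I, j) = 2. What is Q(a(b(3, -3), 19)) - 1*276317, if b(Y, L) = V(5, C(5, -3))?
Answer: -6856316/25 ≈ -2.7425e+5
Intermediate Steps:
V(W, S) = W
b(Y, L) = 5
a(K, T) = 3*T/K (a(K, T) = 3*((T + T)/(K + K)) = 3*((2*T)/((2*K))) = 3*((2*T)*(1/(2*K))) = 3*(T/K) = 3*T/K)
Q(u) = -72 + u² + 176*u
Q(a(b(3, -3), 19)) - 1*276317 = (-72 + (3*19/5)² + 176*(3*19/5)) - 1*276317 = (-72 + (3*19*(⅕))² + 176*(3*19*(⅕))) - 276317 = (-72 + (57/5)² + 176*(57/5)) - 276317 = (-72 + 3249/25 + 10032/5) - 276317 = 51609/25 - 276317 = -6856316/25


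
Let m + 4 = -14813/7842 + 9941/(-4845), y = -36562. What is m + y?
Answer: -463152082549/12664830 ≈ -36570.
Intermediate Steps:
m = -100568089/12664830 (m = -4 + (-14813/7842 + 9941/(-4845)) = -4 + (-14813*1/7842 + 9941*(-1/4845)) = -4 + (-14813/7842 - 9941/4845) = -4 - 49908769/12664830 = -100568089/12664830 ≈ -7.9407)
m + y = -100568089/12664830 - 36562 = -463152082549/12664830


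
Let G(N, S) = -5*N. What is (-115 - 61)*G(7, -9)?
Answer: 6160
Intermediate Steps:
(-115 - 61)*G(7, -9) = (-115 - 61)*(-5*7) = -176*(-35) = 6160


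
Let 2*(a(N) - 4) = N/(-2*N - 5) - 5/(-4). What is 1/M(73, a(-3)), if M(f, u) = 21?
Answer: 1/21 ≈ 0.047619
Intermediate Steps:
a(N) = 37/8 + N/(2*(-5 - 2*N)) (a(N) = 4 + (N/(-2*N - 5) - 5/(-4))/2 = 4 + (N/(-5 - 2*N) - 5*(-1/4))/2 = 4 + (N/(-5 - 2*N) + 5/4)/2 = 4 + (5/4 + N/(-5 - 2*N))/2 = 4 + (5/8 + N/(2*(-5 - 2*N))) = 37/8 + N/(2*(-5 - 2*N)))
1/M(73, a(-3)) = 1/21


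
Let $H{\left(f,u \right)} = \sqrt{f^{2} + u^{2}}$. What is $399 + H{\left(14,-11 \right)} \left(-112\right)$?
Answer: $399 - 112 \sqrt{317} \approx -1595.1$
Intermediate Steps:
$399 + H{\left(14,-11 \right)} \left(-112\right) = 399 + \sqrt{14^{2} + \left(-11\right)^{2}} \left(-112\right) = 399 + \sqrt{196 + 121} \left(-112\right) = 399 + \sqrt{317} \left(-112\right) = 399 - 112 \sqrt{317}$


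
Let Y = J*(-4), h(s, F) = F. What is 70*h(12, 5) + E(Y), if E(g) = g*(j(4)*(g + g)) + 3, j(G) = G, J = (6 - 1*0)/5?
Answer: 13433/25 ≈ 537.32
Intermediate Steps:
J = 6/5 (J = (6 + 0)*(1/5) = 6*(1/5) = 6/5 ≈ 1.2000)
Y = -24/5 (Y = (6/5)*(-4) = -24/5 ≈ -4.8000)
E(g) = 3 + 8*g**2 (E(g) = g*(4*(g + g)) + 3 = g*(4*(2*g)) + 3 = g*(8*g) + 3 = 8*g**2 + 3 = 3 + 8*g**2)
70*h(12, 5) + E(Y) = 70*5 + (3 + 8*(-24/5)**2) = 350 + (3 + 8*(576/25)) = 350 + (3 + 4608/25) = 350 + 4683/25 = 13433/25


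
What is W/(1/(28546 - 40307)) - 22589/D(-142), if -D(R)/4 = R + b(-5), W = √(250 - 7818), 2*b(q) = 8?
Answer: -22589/552 - 47044*I*√473 ≈ -40.922 - 1.0231e+6*I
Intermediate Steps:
b(q) = 4 (b(q) = (½)*8 = 4)
W = 4*I*√473 (W = √(-7568) = 4*I*√473 ≈ 86.994*I)
D(R) = -16 - 4*R (D(R) = -4*(R + 4) = -4*(4 + R) = -16 - 4*R)
W/(1/(28546 - 40307)) - 22589/D(-142) = (4*I*√473)/(1/(28546 - 40307)) - 22589/(-16 - 4*(-142)) = (4*I*√473)/(1/(-11761)) - 22589/(-16 + 568) = (4*I*√473)/(-1/11761) - 22589/552 = (4*I*√473)*(-11761) - 22589*1/552 = -47044*I*√473 - 22589/552 = -22589/552 - 47044*I*√473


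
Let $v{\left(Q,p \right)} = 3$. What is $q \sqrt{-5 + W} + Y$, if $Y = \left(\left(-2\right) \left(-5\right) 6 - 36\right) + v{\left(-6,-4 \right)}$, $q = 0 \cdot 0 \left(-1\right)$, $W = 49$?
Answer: $27$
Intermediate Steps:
$q = 0$ ($q = 0 \left(-1\right) = 0$)
$Y = 27$ ($Y = \left(\left(-2\right) \left(-5\right) 6 - 36\right) + 3 = \left(10 \cdot 6 - 36\right) + 3 = \left(60 - 36\right) + 3 = 24 + 3 = 27$)
$q \sqrt{-5 + W} + Y = 0 \sqrt{-5 + 49} + 27 = 0 \sqrt{44} + 27 = 0 \cdot 2 \sqrt{11} + 27 = 0 + 27 = 27$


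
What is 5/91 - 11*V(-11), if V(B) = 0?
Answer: 5/91 ≈ 0.054945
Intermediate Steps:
5/91 - 11*V(-11) = 5/91 - 11*0 = 5*(1/91) + 0 = 5/91 + 0 = 5/91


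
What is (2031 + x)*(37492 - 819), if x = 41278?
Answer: 1588270957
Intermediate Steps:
(2031 + x)*(37492 - 819) = (2031 + 41278)*(37492 - 819) = 43309*36673 = 1588270957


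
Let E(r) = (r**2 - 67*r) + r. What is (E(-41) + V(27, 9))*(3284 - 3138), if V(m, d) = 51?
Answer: 647948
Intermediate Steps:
E(r) = r**2 - 66*r
(E(-41) + V(27, 9))*(3284 - 3138) = (-41*(-66 - 41) + 51)*(3284 - 3138) = (-41*(-107) + 51)*146 = (4387 + 51)*146 = 4438*146 = 647948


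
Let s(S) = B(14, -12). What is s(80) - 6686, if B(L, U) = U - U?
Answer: -6686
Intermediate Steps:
B(L, U) = 0
s(S) = 0
s(80) - 6686 = 0 - 6686 = -6686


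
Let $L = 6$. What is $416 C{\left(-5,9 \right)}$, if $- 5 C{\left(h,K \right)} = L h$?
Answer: $2496$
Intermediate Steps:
$C{\left(h,K \right)} = - \frac{6 h}{5}$
$416 C{\left(-5,9 \right)} = 416 \left(\left(- \frac{6}{5}\right) \left(-5\right)\right) = 416 \cdot 6 = 2496$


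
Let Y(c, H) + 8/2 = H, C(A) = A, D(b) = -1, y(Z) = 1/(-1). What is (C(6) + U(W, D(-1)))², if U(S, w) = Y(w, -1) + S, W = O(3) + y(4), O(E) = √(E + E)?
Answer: 6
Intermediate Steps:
y(Z) = -1
O(E) = √2*√E (O(E) = √(2*E) = √2*√E)
Y(c, H) = -4 + H
W = -1 + √6 (W = √2*√3 - 1 = √6 - 1 = -1 + √6 ≈ 1.4495)
U(S, w) = -5 + S (U(S, w) = (-4 - 1) + S = -5 + S)
(C(6) + U(W, D(-1)))² = (6 + (-5 + (-1 + √6)))² = (6 + (-6 + √6))² = (√6)² = 6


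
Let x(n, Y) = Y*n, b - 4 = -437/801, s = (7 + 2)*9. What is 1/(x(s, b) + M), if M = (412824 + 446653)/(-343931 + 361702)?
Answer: 1581619/519044666 ≈ 0.0030472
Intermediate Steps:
s = 81 (s = 9*9 = 81)
M = 859477/17771 ≈ 48.364
b = 2767/801 (b = 4 - 437/801 = 2767/801 ≈ 3.4544)
1/(x(s, b) + M) = 1/((2767/801)*81 + 859477/17771) = 1/(24903/89 + 859477/17771) = 1/(519044666/1581619) = 1581619/519044666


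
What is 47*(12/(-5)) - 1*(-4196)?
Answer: 20416/5 ≈ 4083.2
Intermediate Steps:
47*(12/(-5)) - 1*(-4196) = 47*(12*(-1/5)) + 4196 = 47*(-12/5) + 4196 = -564/5 + 4196 = 20416/5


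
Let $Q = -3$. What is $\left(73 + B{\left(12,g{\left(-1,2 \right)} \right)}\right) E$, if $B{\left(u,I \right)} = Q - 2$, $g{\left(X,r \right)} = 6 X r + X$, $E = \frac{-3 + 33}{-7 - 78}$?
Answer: $-24$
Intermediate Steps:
$E = - \frac{6}{17}$ ($E = \frac{30}{-85} = 30 \left(- \frac{1}{85}\right) = - \frac{6}{17} \approx -0.35294$)
$g{\left(X,r \right)} = X + 6 X r$ ($g{\left(X,r \right)} = 6 X r + X = X + 6 X r$)
$B{\left(u,I \right)} = -5$ ($B{\left(u,I \right)} = -3 - 2 = -5$)
$\left(73 + B{\left(12,g{\left(-1,2 \right)} \right)}\right) E = \left(73 - 5\right) \left(- \frac{6}{17}\right) = 68 \left(- \frac{6}{17}\right) = -24$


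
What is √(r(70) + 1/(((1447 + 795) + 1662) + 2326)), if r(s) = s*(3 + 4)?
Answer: 3*√2113147470/6230 ≈ 22.136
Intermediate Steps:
r(s) = 7*s (r(s) = s*7 = 7*s)
√(r(70) + 1/(((1447 + 795) + 1662) + 2326)) = √(7*70 + 1/(((1447 + 795) + 1662) + 2326)) = √(490 + 1/((2242 + 1662) + 2326)) = √(490 + 1/(3904 + 2326)) = √(490 + 1/6230) = √(3052701/6230) = 3*√2113147470/6230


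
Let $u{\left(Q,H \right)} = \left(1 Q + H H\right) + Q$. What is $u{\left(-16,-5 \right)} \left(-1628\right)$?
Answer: $11396$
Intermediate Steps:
$u{\left(Q,H \right)} = H^{2} + 2 Q$ ($u{\left(Q,H \right)} = \left(Q + H^{2}\right) + Q = H^{2} + 2 Q$)
$u{\left(-16,-5 \right)} \left(-1628\right) = \left(\left(-5\right)^{2} + 2 \left(-16\right)\right) \left(-1628\right) = \left(25 - 32\right) \left(-1628\right) = \left(-7\right) \left(-1628\right) = 11396$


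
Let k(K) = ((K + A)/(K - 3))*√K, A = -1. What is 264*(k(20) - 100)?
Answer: -26400 + 10032*√5/17 ≈ -25080.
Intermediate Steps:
k(K) = √K*(-1 + K)/(-3 + K) (k(K) = ((K - 1)/(K - 3))*√K = ((-1 + K)/(-3 + K))*√K = √K*(-1 + K)/(-3 + K))
264*(k(20) - 100) = 264*(√20*(-1 + 20)/(-3 + 20) - 100) = 264*((2*√5)*19/17 - 100) = 264*((2*√5)*(1/17)*19 - 100) = 264*(38*√5/17 - 100) = 264*(-100 + 38*√5/17) = -26400 + 10032*√5/17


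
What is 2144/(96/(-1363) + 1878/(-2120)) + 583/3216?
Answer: -3320367624803/1481093424 ≈ -2241.8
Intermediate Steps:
2144/(96/(-1363) + 1878/(-2120)) + 583/3216 = 2144/(96*(-1/1363) + 1878*(-1/2120)) + 583*(1/3216) = 2144/(-96/1363 - 939/1060) + 583/3216 = 2144/(-1381617/1444780) + 583/3216 = 2144*(-1444780/1381617) + 583/3216 = -3097608320/1381617 + 583/3216 = -3320367624803/1481093424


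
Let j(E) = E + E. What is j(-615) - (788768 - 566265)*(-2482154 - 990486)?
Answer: 772672816690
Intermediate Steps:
j(E) = 2*E
j(-615) - (788768 - 566265)*(-2482154 - 990486) = 2*(-615) - (788768 - 566265)*(-2482154 - 990486) = -1230 - 222503*(-3472640) = -1230 - 1*(-772672817920) = -1230 + 772672817920 = 772672816690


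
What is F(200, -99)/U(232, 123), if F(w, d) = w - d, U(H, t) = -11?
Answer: -299/11 ≈ -27.182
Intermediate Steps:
F(200, -99)/U(232, 123) = (200 - 1*(-99))/(-11) = (200 + 99)*(-1/11) = 299*(-1/11) = -299/11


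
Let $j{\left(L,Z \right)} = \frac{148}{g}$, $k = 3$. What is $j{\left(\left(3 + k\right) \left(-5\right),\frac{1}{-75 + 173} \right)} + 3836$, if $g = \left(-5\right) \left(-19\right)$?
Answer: $\frac{364568}{95} \approx 3837.6$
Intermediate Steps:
$g = 95$
$j{\left(L,Z \right)} = \frac{148}{95}$
$j{\left(\left(3 + k\right) \left(-5\right),\frac{1}{-75 + 173} \right)} + 3836 = \frac{148}{95} + 3836 = \frac{364568}{95}$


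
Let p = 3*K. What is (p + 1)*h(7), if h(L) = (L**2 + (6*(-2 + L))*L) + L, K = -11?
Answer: -8512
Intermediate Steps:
h(L) = L + L**2 + L*(-12 + 6*L) (h(L) = (L**2 + (-12 + 6*L)*L) + L = (L**2 + L*(-12 + 6*L)) + L = L + L**2 + L*(-12 + 6*L))
p = -33 (p = 3*(-11) = -33)
(p + 1)*h(7) = (-33 + 1)*(7*(-11 + 7*7)) = -224*(-11 + 49) = -224*38 = -32*266 = -8512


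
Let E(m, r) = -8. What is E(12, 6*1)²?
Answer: 64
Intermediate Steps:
E(12, 6*1)² = (-8)² = 64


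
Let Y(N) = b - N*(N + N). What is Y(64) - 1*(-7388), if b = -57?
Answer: -861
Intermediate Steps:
Y(N) = -57 - 2*N**2 (Y(N) = -57 - N*(N + N) = -57 - N*2*N = -57 - 2*N**2)
Y(64) - 1*(-7388) = (-57 - 2*64**2) - 1*(-7388) = (-57 - 2*4096) + 7388 = (-57 - 8192) + 7388 = -8249 + 7388 = -861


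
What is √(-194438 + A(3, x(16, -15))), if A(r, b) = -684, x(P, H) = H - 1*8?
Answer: I*√195122 ≈ 441.73*I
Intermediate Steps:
x(P, H) = -8 + H (x(P, H) = H - 8 = -8 + H)
√(-194438 + A(3, x(16, -15))) = √(-194438 - 684) = √(-195122) = I*√195122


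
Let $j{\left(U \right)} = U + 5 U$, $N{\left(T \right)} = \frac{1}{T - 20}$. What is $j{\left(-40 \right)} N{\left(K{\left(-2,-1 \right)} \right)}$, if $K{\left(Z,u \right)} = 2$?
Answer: $\frac{40}{3} \approx 13.333$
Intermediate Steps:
$N{\left(T \right)} = \frac{1}{-20 + T}$
$j{\left(U \right)} = 6 U$
$j{\left(-40 \right)} N{\left(K{\left(-2,-1 \right)} \right)} = \frac{6 \left(-40\right)}{-20 + 2} = - \frac{240}{-18} = \left(-240\right) \left(- \frac{1}{18}\right) = \frac{40}{3}$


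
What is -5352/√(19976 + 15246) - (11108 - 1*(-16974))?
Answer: -28082 - 2676*√35222/17611 ≈ -28111.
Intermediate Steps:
-5352/√(19976 + 15246) - (11108 - 1*(-16974)) = -5352*√35222/35222 - (11108 + 16974) = -2676*√35222/17611 - 1*28082 = -2676*√35222/17611 - 28082 = -28082 - 2676*√35222/17611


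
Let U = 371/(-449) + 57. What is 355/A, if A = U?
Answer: 159395/25222 ≈ 6.3197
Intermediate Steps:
U = 25222/449 (U = 371*(-1/449) + 57 = -371/449 + 57 = 25222/449 ≈ 56.174)
A = 25222/449 ≈ 56.174
355/A = 355/(25222/449) = 355*(449/25222) = 159395/25222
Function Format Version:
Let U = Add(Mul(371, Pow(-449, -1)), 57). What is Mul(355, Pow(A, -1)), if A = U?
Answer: Rational(159395, 25222) ≈ 6.3197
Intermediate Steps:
U = Rational(25222, 449) (U = Add(Mul(371, Rational(-1, 449)), 57) = Add(Rational(-371, 449), 57) = Rational(25222, 449) ≈ 56.174)
A = Rational(25222, 449) ≈ 56.174
Mul(355, Pow(A, -1)) = Mul(355, Pow(Rational(25222, 449), -1)) = Mul(355, Rational(449, 25222)) = Rational(159395, 25222)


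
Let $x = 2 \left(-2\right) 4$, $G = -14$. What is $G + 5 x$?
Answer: $-94$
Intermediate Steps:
$x = -16$ ($x = \left(-4\right) 4 = -16$)
$G + 5 x = -14 + 5 \left(-16\right) = -14 - 80 = -94$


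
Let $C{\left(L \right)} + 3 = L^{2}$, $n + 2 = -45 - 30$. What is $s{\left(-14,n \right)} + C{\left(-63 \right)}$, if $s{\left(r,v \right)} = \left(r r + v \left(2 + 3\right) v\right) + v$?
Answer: $33730$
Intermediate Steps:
$n = -77$ ($n = -2 - 75 = -77$)
$s{\left(r,v \right)} = v + r^{2} + 5 v^{2}$ ($s{\left(r,v \right)} = \left(r^{2} + v 5 v\right) + v = \left(r^{2} + 5 v v\right) + v = \left(r^{2} + 5 v^{2}\right) + v = v + r^{2} + 5 v^{2}$)
$C{\left(L \right)} = -3 + L^{2}$
$s{\left(-14,n \right)} + C{\left(-63 \right)} = \left(-77 + \left(-14\right)^{2} + 5 \left(-77\right)^{2}\right) - \left(3 - \left(-63\right)^{2}\right) = \left(-77 + 196 + 5 \cdot 5929\right) + \left(-3 + 3969\right) = \left(-77 + 196 + 29645\right) + 3966 = 29764 + 3966 = 33730$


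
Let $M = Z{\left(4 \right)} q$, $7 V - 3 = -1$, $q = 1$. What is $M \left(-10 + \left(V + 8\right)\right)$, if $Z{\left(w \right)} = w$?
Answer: $- \frac{48}{7} \approx -6.8571$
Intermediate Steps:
$V = \frac{2}{7}$ ($V = \frac{3}{7} + \frac{1}{7} \left(-1\right) = \frac{3}{7} - \frac{1}{7} = \frac{2}{7} \approx 0.28571$)
$M = 4$ ($M = 4 \cdot 1 = 4$)
$M \left(-10 + \left(V + 8\right)\right) = 4 \left(-10 + \left(\frac{2}{7} + 8\right)\right) = 4 \left(-10 + \frac{58}{7}\right) = 4 \left(- \frac{12}{7}\right) = - \frac{48}{7}$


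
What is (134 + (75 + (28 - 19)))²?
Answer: 47524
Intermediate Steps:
(134 + (75 + (28 - 19)))² = (134 + (75 + 9))² = (134 + 84)² = 218² = 47524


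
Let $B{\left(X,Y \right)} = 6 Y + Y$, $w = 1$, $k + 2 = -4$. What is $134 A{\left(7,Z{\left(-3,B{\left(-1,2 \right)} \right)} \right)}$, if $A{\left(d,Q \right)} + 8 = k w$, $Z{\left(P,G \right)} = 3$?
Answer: $-1876$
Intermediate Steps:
$k = -6$ ($k = -2 - 4 = -6$)
$B{\left(X,Y \right)} = 7 Y$
$A{\left(d,Q \right)} = -14$ ($A{\left(d,Q \right)} = -8 - 6 = -14$)
$134 A{\left(7,Z{\left(-3,B{\left(-1,2 \right)} \right)} \right)} = 134 \left(-14\right) = -1876$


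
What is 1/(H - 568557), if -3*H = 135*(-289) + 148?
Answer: -3/1666804 ≈ -1.7999e-6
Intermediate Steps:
H = 38867/3 (H = -(135*(-289) + 148)/3 = -(-39015 + 148)/3 = -⅓*(-38867) = 38867/3 ≈ 12956.)
1/(H - 568557) = 1/(38867/3 - 568557) = 1/(-1666804/3) = -3/1666804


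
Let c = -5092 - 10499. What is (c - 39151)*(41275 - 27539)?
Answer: -751936112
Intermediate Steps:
c = -15591
(c - 39151)*(41275 - 27539) = (-15591 - 39151)*(41275 - 27539) = -54742*13736 = -751936112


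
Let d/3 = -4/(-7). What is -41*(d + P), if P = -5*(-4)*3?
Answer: -17712/7 ≈ -2530.3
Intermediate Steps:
P = 60 (P = 20*3 = 60)
d = 12/7 (d = 3*(-4/(-7)) = 3*(-4*(-⅐)) = 3*(4/7) = 12/7 ≈ 1.7143)
-41*(d + P) = -41*(12/7 + 60) = -41*432/7 = -17712/7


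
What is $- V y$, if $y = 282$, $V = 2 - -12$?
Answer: $-3948$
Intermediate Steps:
$V = 14$ ($V = 2 + 12 = 14$)
$- V y = - 14 \cdot 282 = \left(-1\right) 3948 = -3948$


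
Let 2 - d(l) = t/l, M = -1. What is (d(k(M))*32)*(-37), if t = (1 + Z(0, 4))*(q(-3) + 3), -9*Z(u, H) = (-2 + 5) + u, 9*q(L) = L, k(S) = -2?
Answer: -30784/9 ≈ -3420.4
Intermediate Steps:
q(L) = L/9
Z(u, H) = -1/3 - u/9 (Z(u, H) = -((-2 + 5) + u)/9 = -(3 + u)/9 = -1/3 - u/9)
t = 16/9 (t = (1 + (-1/3 - 1/9*0))*((1/9)*(-3) + 3) = (1 + (-1/3 + 0))*(-1/3 + 3) = (1 - 1/3)*(8/3) = (2/3)*(8/3) = 16/9 ≈ 1.7778)
d(l) = 2 - 16/(9*l)
(d(k(M))*32)*(-37) = ((2 - 16/9/(-2))*32)*(-37) = ((2 - 16/9*(-1/2))*32)*(-37) = ((2 + 8/9)*32)*(-37) = ((26/9)*32)*(-37) = (832/9)*(-37) = -30784/9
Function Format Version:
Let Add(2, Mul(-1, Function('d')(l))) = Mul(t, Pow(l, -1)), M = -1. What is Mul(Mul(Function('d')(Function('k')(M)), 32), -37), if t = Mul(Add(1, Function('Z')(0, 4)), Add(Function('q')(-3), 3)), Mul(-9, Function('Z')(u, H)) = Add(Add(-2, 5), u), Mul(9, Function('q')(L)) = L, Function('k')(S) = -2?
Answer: Rational(-30784, 9) ≈ -3420.4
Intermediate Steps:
Function('q')(L) = Mul(Rational(1, 9), L)
Function('Z')(u, H) = Add(Rational(-1, 3), Mul(Rational(-1, 9), u)) (Function('Z')(u, H) = Mul(Rational(-1, 9), Add(Add(-2, 5), u)) = Mul(Rational(-1, 9), Add(3, u)) = Add(Rational(-1, 3), Mul(Rational(-1, 9), u)))
t = Rational(16, 9) (t = Mul(Add(1, Add(Rational(-1, 3), Mul(Rational(-1, 9), 0))), Add(Mul(Rational(1, 9), -3), 3)) = Mul(Add(1, Add(Rational(-1, 3), 0)), Add(Rational(-1, 3), 3)) = Mul(Add(1, Rational(-1, 3)), Rational(8, 3)) = Mul(Rational(2, 3), Rational(8, 3)) = Rational(16, 9) ≈ 1.7778)
Function('d')(l) = Add(2, Mul(Rational(-16, 9), Pow(l, -1))) (Function('d')(l) = Add(2, Mul(-1, Mul(Rational(16, 9), Pow(l, -1)))) = Add(2, Mul(Rational(-16, 9), Pow(l, -1))))
Mul(Mul(Function('d')(Function('k')(M)), 32), -37) = Mul(Mul(Add(2, Mul(Rational(-16, 9), Pow(-2, -1))), 32), -37) = Mul(Mul(Add(2, Mul(Rational(-16, 9), Rational(-1, 2))), 32), -37) = Mul(Mul(Add(2, Rational(8, 9)), 32), -37) = Mul(Mul(Rational(26, 9), 32), -37) = Mul(Rational(832, 9), -37) = Rational(-30784, 9)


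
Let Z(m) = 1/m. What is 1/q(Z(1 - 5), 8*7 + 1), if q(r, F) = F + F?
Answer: 1/114 ≈ 0.0087719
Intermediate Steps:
q(r, F) = 2*F
1/q(Z(1 - 5), 8*7 + 1) = 1/(2*(8*7 + 1)) = 1/(2*(56 + 1)) = 1/(2*57) = 1/114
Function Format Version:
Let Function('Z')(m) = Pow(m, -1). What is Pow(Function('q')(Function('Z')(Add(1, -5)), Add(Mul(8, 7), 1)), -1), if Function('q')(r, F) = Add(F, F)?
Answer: Rational(1, 114) ≈ 0.0087719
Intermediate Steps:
Function('q')(r, F) = Mul(2, F)
Pow(Function('q')(Function('Z')(Add(1, -5)), Add(Mul(8, 7), 1)), -1) = Pow(Mul(2, Add(Mul(8, 7), 1)), -1) = Pow(Mul(2, Add(56, 1)), -1) = Pow(Mul(2, 57), -1) = Pow(114, -1) = Rational(1, 114)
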